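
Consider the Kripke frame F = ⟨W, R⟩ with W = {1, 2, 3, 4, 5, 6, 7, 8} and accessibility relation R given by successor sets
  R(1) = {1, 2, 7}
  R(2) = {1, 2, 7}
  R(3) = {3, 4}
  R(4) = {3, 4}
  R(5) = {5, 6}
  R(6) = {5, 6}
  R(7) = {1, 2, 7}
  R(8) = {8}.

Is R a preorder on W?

Yes

Reflexive: yes — every world is R-related to itself.
Transitive: yes — every two-step R-path is closed by a direct edge.
So R is a preorder.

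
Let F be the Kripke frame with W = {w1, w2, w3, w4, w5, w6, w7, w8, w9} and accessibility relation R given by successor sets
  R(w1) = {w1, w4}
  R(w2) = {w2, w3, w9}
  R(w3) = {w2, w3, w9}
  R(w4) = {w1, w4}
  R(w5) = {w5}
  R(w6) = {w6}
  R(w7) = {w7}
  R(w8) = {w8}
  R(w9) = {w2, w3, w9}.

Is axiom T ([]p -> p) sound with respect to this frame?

The schema T characterises exactly the reflexive frames.
Reflexive: yes — every world is R-related to itself.

Yes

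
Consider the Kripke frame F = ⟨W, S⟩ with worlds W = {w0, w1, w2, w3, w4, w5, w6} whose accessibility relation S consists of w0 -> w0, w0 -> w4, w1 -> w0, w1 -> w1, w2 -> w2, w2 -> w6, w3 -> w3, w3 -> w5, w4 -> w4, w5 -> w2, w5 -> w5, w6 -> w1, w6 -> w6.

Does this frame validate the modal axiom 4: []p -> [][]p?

No

Axiom 4 corresponds to the accessibility relation being transitive.
Transitive: no — w1 S w0 and w0 S w4, but not w1 S w4.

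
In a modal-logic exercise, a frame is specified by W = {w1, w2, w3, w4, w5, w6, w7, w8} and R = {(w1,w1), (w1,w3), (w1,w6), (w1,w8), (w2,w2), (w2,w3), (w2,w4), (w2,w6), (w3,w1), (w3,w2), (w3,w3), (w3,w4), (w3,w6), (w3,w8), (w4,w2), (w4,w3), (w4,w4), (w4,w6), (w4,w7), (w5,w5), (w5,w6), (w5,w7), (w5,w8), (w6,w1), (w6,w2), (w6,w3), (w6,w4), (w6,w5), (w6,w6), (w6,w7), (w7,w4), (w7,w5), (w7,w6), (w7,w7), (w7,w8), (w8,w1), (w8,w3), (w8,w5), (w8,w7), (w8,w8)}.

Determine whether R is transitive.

Transitive: no — w1 R w3 and w3 R w2, but not w1 R w2.

No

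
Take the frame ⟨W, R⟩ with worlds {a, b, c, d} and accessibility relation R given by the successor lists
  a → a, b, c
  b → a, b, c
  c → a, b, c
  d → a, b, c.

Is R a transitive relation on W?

Yes

Transitive: yes — every two-step R-path is closed by a direct edge.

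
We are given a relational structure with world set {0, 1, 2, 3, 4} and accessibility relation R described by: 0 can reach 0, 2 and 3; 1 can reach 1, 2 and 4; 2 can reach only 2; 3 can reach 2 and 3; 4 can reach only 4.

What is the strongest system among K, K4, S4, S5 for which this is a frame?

S4

Transitive (axiom 4): yes — every two-step R-path is closed by a direct edge.
Reflexive (axiom T): yes — every world is R-related to itself.
Euclidean (axiom 5): no — 0 R 2 and 0 R 3, but not 2 R 3.
So F validates K, K4, S4; S5 would additionally require R to be Euclidean. The strongest is S4.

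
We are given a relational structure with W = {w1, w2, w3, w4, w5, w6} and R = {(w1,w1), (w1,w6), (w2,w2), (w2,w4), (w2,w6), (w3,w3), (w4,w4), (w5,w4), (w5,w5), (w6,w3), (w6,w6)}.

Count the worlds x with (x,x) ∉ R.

R is reflexive; there are no such worlds.

0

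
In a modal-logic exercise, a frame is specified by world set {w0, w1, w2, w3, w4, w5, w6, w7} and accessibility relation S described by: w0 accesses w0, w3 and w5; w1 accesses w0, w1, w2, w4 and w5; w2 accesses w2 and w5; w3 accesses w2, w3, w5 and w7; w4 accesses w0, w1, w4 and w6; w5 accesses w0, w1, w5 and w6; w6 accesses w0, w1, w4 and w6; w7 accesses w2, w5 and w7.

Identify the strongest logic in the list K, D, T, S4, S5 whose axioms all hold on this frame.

Serial (axiom D): yes — every world has a successor (e.g. w0 S w0).
Reflexive (axiom T): yes — every world is S-related to itself.
Transitive (axiom 4): no — w0 S w3 and w3 S w2, but not w0 S w2.
Euclidean (axiom 5): no — w0 S w5 and w0 S w3, but not w5 S w3.
So F validates K, D, T; S4 would additionally require S to be transitive. The strongest is T.

T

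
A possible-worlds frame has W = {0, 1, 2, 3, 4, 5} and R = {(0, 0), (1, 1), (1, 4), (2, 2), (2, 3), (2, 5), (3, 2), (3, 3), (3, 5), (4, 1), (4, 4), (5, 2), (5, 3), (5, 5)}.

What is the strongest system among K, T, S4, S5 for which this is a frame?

S5

Reflexive (axiom T): yes — every world is R-related to itself.
Transitive (axiom 4): yes — every two-step R-path is closed by a direct edge.
Euclidean (axiom 5): yes — any two successors of a common world are R-related.
So F validates K, T, S4, S5. The strongest is S5.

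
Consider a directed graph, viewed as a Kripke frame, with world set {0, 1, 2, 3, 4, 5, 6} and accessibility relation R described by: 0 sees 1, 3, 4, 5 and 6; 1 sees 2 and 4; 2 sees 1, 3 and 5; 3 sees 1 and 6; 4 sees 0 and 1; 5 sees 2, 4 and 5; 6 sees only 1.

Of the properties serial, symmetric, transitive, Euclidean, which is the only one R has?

Serial: yes — every world has a successor (e.g. 0 R 1).
Symmetric: no — 0 R 1 but not 1 R 0.
Transitive: no — 0 R 1 and 1 R 2, but not 0 R 2.
Euclidean: no — 0 R 1 and 0 R 3, but not 1 R 3.
Only serial holds.

serial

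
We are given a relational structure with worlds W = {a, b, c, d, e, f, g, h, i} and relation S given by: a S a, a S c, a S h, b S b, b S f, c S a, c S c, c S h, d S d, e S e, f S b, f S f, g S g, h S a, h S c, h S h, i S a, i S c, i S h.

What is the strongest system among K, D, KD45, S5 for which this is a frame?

Serial (axiom D): yes — every world has a successor (e.g. a S a).
Euclidean (axiom 5): yes — any two successors of a common world are S-related.
Transitive (axiom 4): yes — every two-step S-path is closed by a direct edge.
Reflexive (axiom T): no — i is not related to itself.
So F validates K, D, KD45; S5 would additionally require S to be reflexive. The strongest is KD45.

KD45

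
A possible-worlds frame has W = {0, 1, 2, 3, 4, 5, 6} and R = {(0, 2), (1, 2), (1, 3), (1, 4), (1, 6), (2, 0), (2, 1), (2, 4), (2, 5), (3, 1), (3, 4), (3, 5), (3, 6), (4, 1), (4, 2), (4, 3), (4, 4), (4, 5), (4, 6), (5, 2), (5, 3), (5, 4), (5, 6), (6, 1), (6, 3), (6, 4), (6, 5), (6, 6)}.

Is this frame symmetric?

Symmetric: yes — every pair in R has its reverse in R.

Yes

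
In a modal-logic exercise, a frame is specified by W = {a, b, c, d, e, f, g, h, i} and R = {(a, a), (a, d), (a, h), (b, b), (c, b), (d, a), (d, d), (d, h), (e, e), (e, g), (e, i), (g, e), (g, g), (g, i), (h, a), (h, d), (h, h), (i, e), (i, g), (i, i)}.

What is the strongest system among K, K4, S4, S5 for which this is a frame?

Transitive (axiom 4): yes — every two-step R-path is closed by a direct edge.
Reflexive (axiom T): no — c is not related to itself.
Euclidean (axiom 5): yes — any two successors of a common world are R-related.
So F validates K, K4; S4 would additionally require R to be reflexive. The strongest is K4.

K4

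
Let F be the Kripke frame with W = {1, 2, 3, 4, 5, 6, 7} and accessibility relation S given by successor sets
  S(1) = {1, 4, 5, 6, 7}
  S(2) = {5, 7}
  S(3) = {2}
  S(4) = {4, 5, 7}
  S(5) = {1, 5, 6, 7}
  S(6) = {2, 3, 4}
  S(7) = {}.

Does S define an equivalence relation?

Reflexive: no — 2 is not related to itself.
Symmetric: no — 1 S 4 but not 4 S 1.
Transitive: no — 1 S 6 and 6 S 2, but not 1 S 2.
So S is not an equivalence relation.

No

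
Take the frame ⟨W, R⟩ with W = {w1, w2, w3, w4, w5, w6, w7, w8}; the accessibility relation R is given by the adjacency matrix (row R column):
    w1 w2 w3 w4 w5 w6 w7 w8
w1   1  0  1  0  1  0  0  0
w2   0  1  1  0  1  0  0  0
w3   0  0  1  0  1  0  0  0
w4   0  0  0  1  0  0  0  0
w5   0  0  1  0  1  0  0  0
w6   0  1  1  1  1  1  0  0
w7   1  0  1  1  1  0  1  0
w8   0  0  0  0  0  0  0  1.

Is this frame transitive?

Yes

Transitive: yes — every two-step R-path is closed by a direct edge.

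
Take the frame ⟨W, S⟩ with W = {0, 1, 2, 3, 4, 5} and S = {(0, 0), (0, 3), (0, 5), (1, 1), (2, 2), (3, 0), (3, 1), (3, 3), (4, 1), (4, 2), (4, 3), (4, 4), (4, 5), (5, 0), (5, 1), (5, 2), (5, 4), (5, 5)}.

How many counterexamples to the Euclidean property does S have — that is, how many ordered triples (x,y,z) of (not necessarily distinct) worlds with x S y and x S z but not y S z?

Enumerating: (0,3,5), (0,5,3), (3,0,1), (3,1,0), (3,1,3), (4,1,2), (4,1,3), (4,1,4), (4,1,5), (4,2,1), (4,2,3), (4,2,4), … and 17 more.
Total: 29.

29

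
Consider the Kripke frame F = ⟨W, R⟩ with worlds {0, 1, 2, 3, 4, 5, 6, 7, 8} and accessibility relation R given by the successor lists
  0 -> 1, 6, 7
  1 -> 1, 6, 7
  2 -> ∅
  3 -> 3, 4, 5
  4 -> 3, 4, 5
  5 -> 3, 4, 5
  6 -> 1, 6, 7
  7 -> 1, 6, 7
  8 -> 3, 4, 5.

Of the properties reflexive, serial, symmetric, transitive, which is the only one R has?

transitive

Reflexive: no — 0 is not related to itself.
Serial: no — 2 has no R-successor.
Symmetric: no — 0 R 1 but not 1 R 0.
Transitive: yes — every two-step R-path is closed by a direct edge.
Only transitive holds.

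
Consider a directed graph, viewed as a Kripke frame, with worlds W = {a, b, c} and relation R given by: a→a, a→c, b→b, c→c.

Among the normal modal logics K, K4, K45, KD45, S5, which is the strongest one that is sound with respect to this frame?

Transitive (axiom 4): yes — every two-step R-path is closed by a direct edge.
Euclidean (axiom 5): no — a R c and a R a, but not c R a.
Serial (axiom D): yes — every world has a successor (e.g. a R a).
Reflexive (axiom T): yes — every world is R-related to itself.
So F validates K, K4; K45 would additionally require R to be Euclidean. The strongest is K4.

K4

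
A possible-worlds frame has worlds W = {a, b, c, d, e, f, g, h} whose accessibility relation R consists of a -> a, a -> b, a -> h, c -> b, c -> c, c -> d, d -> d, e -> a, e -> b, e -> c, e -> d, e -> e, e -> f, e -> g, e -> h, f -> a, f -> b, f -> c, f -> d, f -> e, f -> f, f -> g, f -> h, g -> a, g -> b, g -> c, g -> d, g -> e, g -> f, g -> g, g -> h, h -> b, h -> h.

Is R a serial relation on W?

Serial: no — b has no R-successor.

No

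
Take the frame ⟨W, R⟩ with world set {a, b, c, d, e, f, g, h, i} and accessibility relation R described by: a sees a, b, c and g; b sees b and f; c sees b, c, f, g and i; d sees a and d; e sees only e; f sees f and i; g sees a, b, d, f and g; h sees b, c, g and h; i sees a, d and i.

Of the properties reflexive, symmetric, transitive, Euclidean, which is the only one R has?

reflexive

Reflexive: yes — every world is R-related to itself.
Symmetric: no — a R b but not b R a.
Transitive: no — a R b and b R f, but not a R f.
Euclidean: no — a R b and a R c, but not b R c.
Only reflexive holds.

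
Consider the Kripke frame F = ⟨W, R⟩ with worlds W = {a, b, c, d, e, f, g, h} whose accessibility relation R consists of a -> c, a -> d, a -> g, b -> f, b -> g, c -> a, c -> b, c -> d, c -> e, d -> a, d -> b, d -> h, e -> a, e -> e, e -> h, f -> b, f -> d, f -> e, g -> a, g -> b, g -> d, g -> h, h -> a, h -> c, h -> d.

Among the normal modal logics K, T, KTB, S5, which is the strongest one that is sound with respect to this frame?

K

Reflexive (axiom T): no — a is not related to itself.
Symmetric (axiom B): no — c R b but not b R c.
Euclidean (axiom 5): no — a R c and a R g, but not c R g.
So F validates K; T would additionally require R to be reflexive. The strongest is K.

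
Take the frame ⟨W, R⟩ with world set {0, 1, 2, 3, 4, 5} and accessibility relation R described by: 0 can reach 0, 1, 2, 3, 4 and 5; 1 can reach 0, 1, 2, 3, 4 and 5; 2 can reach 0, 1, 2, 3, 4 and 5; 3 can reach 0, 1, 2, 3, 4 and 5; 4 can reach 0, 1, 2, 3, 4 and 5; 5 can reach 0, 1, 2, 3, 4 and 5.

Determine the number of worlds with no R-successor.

0

R is serial; there are no such worlds.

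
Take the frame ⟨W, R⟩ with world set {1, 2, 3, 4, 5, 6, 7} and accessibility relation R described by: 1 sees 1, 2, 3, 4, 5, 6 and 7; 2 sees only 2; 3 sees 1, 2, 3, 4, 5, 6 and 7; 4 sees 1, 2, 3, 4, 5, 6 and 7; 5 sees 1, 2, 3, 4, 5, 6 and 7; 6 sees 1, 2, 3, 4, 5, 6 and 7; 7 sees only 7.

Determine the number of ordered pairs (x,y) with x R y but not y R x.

10

Enumerating: (1,2), (1,7), (3,2), (3,7), (4,2), (4,7), (5,2), (5,7), (6,2), (6,7).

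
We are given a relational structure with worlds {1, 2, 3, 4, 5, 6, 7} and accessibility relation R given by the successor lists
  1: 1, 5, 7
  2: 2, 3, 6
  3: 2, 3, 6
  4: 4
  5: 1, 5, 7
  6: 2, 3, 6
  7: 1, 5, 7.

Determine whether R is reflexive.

Yes

Reflexive: yes — every world is R-related to itself.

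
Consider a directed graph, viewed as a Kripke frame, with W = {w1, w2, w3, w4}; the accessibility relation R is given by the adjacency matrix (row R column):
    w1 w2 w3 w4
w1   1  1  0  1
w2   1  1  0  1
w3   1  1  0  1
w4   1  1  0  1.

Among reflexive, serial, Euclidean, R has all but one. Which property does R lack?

Reflexive: no — w3 is not related to itself.
Serial: yes — every world has a successor (e.g. w1 R w1).
Euclidean: yes — any two successors of a common world are R-related.
Only reflexive fails.

reflexive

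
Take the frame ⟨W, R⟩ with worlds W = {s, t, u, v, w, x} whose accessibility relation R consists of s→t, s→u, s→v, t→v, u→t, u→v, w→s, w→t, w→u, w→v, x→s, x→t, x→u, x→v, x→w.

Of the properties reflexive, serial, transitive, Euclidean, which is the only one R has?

Reflexive: no — s is not related to itself.
Serial: no — v has no R-successor.
Transitive: yes — every two-step R-path is closed by a direct edge.
Euclidean: no — s R t and s R u, but not t R u.
Only transitive holds.

transitive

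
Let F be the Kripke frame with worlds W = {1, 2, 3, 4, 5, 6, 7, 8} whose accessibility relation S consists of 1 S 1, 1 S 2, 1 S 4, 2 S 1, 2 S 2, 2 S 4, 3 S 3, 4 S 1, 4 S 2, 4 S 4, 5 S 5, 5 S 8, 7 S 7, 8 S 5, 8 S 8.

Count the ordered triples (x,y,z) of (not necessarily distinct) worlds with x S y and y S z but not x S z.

0

S is transitive; there are no such tuples.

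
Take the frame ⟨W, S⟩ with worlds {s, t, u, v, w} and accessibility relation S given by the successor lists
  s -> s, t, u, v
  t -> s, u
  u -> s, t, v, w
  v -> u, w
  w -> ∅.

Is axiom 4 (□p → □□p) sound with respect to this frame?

No

By correspondence theory, 4 is valid on a frame iff S is transitive.
Transitive: no — s S u and u S w, but not s S w.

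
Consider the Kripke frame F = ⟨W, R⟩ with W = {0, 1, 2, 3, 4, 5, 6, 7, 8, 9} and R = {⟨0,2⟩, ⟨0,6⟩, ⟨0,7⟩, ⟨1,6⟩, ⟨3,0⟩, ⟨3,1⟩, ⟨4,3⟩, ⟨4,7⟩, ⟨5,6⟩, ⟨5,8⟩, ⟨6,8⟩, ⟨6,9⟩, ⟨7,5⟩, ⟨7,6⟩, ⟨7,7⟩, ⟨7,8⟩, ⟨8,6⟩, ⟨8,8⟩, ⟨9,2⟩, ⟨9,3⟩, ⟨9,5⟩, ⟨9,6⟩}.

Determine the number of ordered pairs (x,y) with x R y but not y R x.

16

Enumerating: (0,2), (0,6), (0,7), (1,6), (3,0), (3,1), (4,3), (4,7), (5,6), (5,8), (7,5), (7,6), (7,8), (9,2), (9,3), (9,5).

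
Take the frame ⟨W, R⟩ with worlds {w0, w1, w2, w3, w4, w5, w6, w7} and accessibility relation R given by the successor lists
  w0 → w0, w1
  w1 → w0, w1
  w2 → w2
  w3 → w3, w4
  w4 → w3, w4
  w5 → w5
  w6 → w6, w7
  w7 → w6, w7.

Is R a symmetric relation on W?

Yes

Symmetric: yes — every pair in R has its reverse in R.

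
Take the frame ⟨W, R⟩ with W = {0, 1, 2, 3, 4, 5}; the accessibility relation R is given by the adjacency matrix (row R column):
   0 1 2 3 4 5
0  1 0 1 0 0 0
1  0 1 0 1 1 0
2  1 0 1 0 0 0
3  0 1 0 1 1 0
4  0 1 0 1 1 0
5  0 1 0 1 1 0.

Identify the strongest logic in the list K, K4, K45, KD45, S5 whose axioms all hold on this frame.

Transitive (axiom 4): yes — every two-step R-path is closed by a direct edge.
Euclidean (axiom 5): yes — any two successors of a common world are R-related.
Serial (axiom D): yes — every world has a successor (e.g. 0 R 0).
Reflexive (axiom T): no — 5 is not related to itself.
So F validates K, K4, K45, KD45; S5 would additionally require R to be reflexive. The strongest is KD45.

KD45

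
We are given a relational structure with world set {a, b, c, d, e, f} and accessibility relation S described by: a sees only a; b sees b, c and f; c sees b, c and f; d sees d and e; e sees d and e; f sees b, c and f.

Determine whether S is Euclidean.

Euclidean: yes — any two successors of a common world are S-related.

Yes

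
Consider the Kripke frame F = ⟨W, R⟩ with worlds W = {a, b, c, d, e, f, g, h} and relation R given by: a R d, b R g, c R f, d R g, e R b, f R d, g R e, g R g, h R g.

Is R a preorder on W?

No

Reflexive: no — a is not related to itself.
Transitive: no — a R d and d R g, but not a R g.
So R is not a preorder.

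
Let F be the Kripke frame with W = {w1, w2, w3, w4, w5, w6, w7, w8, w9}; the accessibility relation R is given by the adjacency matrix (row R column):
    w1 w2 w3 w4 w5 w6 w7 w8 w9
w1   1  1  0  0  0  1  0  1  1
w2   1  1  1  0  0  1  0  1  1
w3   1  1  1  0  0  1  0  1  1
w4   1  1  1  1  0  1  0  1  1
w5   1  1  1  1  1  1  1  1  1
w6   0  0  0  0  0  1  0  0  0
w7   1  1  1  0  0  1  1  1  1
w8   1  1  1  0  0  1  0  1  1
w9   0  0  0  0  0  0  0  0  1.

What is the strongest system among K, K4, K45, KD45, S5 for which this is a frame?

Transitive (axiom 4): no — w1 R w2 and w2 R w3, but not w1 R w3.
Euclidean (axiom 5): no — w1 R w6 and w1 R w2, but not w6 R w2.
Serial (axiom D): yes — every world has a successor (e.g. w1 R w1).
Reflexive (axiom T): yes — every world is R-related to itself.
So F validates K; K4 would additionally require R to be transitive. The strongest is K.

K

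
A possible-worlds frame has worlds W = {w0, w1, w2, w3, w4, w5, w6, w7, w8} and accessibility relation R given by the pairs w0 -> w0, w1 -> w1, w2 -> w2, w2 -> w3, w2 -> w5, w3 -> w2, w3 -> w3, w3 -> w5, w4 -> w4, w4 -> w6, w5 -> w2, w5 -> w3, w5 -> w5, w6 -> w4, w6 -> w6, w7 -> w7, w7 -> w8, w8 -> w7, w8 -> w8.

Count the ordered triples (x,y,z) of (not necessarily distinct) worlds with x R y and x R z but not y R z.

R is Euclidean; there are no such tuples.

0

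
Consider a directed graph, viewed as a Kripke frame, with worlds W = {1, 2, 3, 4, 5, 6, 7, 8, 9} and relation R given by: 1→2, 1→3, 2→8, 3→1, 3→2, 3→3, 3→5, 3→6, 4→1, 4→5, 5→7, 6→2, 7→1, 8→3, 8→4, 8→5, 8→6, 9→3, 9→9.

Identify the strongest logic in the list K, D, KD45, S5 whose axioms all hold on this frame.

D

Serial (axiom D): yes — every world has a successor (e.g. 1 R 2).
Euclidean (axiom 5): no — 1 R 2 and 1 R 3, but not 2 R 3.
Transitive (axiom 4): no — 1 R 2 and 2 R 8, but not 1 R 8.
Reflexive (axiom T): no — 1 is not related to itself.
So F validates K, D; KD45 would additionally require R to be Euclidean and transitive. The strongest is D.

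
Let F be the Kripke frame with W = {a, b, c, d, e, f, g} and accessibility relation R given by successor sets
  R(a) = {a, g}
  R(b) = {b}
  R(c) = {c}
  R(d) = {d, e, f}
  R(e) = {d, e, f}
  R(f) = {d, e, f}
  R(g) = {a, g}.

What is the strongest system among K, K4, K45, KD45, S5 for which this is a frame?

Transitive (axiom 4): yes — every two-step R-path is closed by a direct edge.
Euclidean (axiom 5): yes — any two successors of a common world are R-related.
Serial (axiom D): yes — every world has a successor (e.g. a R a).
Reflexive (axiom T): yes — every world is R-related to itself.
So F validates K, K4, K45, KD45, S5. The strongest is S5.

S5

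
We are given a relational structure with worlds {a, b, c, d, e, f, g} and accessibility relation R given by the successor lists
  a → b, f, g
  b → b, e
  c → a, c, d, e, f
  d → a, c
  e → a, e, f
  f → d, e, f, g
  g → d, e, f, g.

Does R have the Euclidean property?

Euclidean: no — a R b and a R f, but not b R f.

No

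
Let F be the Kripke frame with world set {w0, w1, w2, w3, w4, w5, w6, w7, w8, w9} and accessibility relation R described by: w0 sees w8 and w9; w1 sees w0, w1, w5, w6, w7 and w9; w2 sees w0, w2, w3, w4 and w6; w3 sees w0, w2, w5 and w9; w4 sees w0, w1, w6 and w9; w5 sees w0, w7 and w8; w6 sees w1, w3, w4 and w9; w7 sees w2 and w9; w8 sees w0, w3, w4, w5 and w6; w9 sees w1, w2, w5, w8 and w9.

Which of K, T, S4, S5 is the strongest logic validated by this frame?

K

Reflexive (axiom T): no — w0 is not related to itself.
Transitive (axiom 4): no — w0 R w8 and w8 R w3, but not w0 R w3.
Euclidean (axiom 5): no — w0 R w8 and w0 R w9, but not w8 R w9.
So F validates K; T would additionally require R to be reflexive. The strongest is K.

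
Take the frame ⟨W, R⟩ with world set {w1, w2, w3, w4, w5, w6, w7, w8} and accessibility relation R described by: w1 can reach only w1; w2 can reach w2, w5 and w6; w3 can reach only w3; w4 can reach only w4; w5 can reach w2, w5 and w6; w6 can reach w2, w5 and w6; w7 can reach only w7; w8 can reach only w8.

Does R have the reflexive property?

Reflexive: yes — every world is R-related to itself.

Yes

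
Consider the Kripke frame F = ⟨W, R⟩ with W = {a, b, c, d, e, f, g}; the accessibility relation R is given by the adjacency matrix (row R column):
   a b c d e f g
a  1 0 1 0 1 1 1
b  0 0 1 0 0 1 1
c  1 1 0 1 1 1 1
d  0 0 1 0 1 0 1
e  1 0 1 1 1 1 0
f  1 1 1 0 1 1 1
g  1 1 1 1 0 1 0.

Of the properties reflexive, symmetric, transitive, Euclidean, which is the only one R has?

Reflexive: no — b is not related to itself.
Symmetric: yes — every pair in R has its reverse in R.
Transitive: no — a R c and c R b, but not a R b.
Euclidean: no — a R e and a R g, but not e R g.
Only symmetric holds.

symmetric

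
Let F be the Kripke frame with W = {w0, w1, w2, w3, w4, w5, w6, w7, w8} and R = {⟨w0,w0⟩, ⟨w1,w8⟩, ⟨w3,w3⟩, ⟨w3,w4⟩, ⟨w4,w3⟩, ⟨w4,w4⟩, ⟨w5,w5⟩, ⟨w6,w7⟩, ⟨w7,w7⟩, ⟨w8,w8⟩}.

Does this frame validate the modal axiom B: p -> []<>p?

The schema B characterises exactly the symmetric frames.
Symmetric: no — w1 R w8 but not w8 R w1.

No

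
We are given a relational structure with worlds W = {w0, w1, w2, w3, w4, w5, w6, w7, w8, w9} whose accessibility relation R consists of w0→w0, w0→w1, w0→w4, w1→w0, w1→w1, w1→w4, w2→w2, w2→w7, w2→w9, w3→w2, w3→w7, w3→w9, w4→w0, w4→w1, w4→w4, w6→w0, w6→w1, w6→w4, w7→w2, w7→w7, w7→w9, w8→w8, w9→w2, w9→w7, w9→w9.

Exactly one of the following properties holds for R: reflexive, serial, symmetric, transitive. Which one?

transitive

Reflexive: no — w3 is not related to itself.
Serial: no — w5 has no R-successor.
Symmetric: no — w3 R w2 but not w2 R w3.
Transitive: yes — every two-step R-path is closed by a direct edge.
Only transitive holds.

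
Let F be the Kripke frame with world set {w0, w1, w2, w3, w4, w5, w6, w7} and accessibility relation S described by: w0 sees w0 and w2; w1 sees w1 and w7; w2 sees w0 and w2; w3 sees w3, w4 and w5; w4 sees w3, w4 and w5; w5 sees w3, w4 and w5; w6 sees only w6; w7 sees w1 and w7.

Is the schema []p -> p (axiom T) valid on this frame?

Yes

Axiom T corresponds to the accessibility relation being reflexive.
Reflexive: yes — every world is S-related to itself.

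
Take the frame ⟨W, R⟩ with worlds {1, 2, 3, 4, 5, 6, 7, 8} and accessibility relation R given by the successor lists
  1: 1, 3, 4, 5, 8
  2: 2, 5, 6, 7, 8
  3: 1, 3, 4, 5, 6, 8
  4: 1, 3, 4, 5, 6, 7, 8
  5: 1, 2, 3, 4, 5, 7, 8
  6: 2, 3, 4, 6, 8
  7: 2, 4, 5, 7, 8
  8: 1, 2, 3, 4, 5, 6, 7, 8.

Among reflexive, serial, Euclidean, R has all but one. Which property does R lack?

Reflexive: yes — every world is R-related to itself.
Serial: yes — every world has a successor (e.g. 1 R 1).
Euclidean: no — 2 R 5 and 2 R 6, but not 5 R 6.
Only Euclidean fails.

Euclidean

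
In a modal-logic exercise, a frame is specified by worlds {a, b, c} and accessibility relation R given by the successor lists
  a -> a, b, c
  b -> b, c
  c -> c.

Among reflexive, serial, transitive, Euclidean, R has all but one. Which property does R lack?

Reflexive: yes — every world is R-related to itself.
Serial: yes — every world has a successor (e.g. a R a).
Transitive: yes — every two-step R-path is closed by a direct edge.
Euclidean: no — a R c and a R b, but not c R b.
Only Euclidean fails.

Euclidean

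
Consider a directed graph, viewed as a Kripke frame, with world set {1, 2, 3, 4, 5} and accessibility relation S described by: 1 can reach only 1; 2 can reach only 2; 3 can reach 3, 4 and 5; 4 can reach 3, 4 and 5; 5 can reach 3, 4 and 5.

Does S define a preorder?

Reflexive: yes — every world is S-related to itself.
Transitive: yes — every two-step S-path is closed by a direct edge.
So S is a preorder.

Yes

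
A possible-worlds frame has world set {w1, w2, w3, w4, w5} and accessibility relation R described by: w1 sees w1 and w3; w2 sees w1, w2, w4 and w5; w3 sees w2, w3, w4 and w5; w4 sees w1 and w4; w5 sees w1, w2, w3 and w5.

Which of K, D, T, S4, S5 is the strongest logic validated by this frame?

T

Serial (axiom D): yes — every world has a successor (e.g. w1 R w1).
Reflexive (axiom T): yes — every world is R-related to itself.
Transitive (axiom 4): no — w1 R w3 and w3 R w2, but not w1 R w2.
Euclidean (axiom 5): no — w2 R w1 and w2 R w4, but not w1 R w4.
So F validates K, D, T; S4 would additionally require R to be transitive. The strongest is T.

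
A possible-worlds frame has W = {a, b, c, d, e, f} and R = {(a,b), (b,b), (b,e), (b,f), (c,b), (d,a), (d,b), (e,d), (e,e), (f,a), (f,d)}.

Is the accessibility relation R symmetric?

No

Symmetric: no — a R b but not b R a.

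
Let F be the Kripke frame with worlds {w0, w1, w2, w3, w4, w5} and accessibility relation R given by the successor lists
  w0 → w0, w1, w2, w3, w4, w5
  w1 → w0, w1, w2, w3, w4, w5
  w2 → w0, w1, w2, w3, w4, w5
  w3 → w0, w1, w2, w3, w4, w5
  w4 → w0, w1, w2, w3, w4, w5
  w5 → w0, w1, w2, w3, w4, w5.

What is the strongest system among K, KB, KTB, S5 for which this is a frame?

Symmetric (axiom B): yes — every pair in R has its reverse in R.
Reflexive (axiom T): yes — every world is R-related to itself.
Euclidean (axiom 5): yes — any two successors of a common world are R-related.
So F validates K, KB, KTB, S5. The strongest is S5.

S5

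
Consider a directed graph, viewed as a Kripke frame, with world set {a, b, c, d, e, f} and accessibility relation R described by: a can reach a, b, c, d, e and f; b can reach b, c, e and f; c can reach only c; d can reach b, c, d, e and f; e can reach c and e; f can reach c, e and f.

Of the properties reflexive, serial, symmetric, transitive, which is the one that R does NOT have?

Reflexive: yes — every world is R-related to itself.
Serial: yes — every world has a successor (e.g. a R a).
Symmetric: no — a R b but not b R a.
Transitive: yes — every two-step R-path is closed by a direct edge.
Only symmetric fails.

symmetric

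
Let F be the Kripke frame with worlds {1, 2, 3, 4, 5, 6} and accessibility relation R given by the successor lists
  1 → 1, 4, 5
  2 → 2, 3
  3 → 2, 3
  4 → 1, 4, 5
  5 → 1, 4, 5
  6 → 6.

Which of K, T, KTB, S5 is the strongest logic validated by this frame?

Reflexive (axiom T): yes — every world is R-related to itself.
Symmetric (axiom B): yes — every pair in R has its reverse in R.
Euclidean (axiom 5): yes — any two successors of a common world are R-related.
So F validates K, T, KTB, S5. The strongest is S5.

S5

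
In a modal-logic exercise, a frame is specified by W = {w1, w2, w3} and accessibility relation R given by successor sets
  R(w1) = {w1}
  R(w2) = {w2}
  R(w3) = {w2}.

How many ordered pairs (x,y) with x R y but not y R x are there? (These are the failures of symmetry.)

1

Enumerating: (w3,w2).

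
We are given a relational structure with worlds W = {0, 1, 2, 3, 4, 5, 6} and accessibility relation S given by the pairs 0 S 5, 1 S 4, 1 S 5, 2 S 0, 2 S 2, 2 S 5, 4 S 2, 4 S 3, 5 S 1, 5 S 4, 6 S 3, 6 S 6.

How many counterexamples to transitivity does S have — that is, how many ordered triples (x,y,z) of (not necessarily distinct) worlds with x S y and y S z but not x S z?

12

Enumerating: (0,5,1), (0,5,4), (1,4,2), (1,4,3), (1,5,1), (2,5,1), (2,5,4), (4,2,0), (4,2,5), (5,1,5), (5,4,2), (5,4,3).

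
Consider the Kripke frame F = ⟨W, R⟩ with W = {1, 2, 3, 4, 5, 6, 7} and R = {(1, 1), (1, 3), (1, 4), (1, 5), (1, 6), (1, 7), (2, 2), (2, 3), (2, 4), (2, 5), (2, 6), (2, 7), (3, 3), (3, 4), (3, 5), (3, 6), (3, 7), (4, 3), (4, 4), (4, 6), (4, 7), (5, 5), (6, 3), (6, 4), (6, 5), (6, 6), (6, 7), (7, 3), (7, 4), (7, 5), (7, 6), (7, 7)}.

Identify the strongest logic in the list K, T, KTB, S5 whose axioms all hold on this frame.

T

Reflexive (axiom T): yes — every world is R-related to itself.
Symmetric (axiom B): no — 1 R 3 but not 3 R 1.
Euclidean (axiom 5): no — 1 R 4 and 1 R 5, but not 4 R 5.
So F validates K, T; KTB would additionally require R to be symmetric. The strongest is T.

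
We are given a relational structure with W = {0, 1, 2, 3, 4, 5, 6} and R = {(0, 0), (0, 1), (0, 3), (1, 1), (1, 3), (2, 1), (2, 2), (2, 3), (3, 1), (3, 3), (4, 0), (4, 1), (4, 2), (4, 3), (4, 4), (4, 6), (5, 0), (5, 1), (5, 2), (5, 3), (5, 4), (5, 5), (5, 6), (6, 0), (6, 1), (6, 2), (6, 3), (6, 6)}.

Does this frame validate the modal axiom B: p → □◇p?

No

Axiom B corresponds to the accessibility relation being symmetric.
Symmetric: no — 0 R 1 but not 1 R 0.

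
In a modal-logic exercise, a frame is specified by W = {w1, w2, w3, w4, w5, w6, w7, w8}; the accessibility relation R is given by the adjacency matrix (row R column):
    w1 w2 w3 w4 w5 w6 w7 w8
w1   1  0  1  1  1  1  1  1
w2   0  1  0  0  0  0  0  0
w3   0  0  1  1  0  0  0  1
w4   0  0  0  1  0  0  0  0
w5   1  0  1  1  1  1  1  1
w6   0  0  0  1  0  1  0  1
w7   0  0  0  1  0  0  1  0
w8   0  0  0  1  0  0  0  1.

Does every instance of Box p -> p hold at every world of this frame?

Yes

Axiom T corresponds to the accessibility relation being reflexive.
Reflexive: yes — every world is R-related to itself.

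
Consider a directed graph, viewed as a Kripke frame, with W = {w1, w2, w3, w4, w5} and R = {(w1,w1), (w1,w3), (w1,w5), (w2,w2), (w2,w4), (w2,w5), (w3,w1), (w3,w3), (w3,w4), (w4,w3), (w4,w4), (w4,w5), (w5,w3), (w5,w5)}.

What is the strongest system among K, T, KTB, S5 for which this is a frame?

Reflexive (axiom T): yes — every world is R-related to itself.
Symmetric (axiom B): no — w1 R w5 but not w5 R w1.
Euclidean (axiom 5): no — w1 R w3 and w1 R w5, but not w3 R w5.
So F validates K, T; KTB would additionally require R to be symmetric. The strongest is T.

T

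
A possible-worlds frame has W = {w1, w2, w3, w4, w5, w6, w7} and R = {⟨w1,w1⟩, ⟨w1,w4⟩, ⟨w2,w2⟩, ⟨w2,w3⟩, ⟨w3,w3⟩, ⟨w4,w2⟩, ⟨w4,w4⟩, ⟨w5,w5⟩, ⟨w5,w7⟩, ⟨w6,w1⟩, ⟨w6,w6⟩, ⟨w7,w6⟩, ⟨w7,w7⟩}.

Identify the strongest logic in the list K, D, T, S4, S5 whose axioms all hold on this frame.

T

Serial (axiom D): yes — every world has a successor (e.g. w1 R w1).
Reflexive (axiom T): yes — every world is R-related to itself.
Transitive (axiom 4): no — w1 R w4 and w4 R w2, but not w1 R w2.
Euclidean (axiom 5): no — w1 R w4 and w1 R w1, but not w4 R w1.
So F validates K, D, T; S4 would additionally require R to be transitive. The strongest is T.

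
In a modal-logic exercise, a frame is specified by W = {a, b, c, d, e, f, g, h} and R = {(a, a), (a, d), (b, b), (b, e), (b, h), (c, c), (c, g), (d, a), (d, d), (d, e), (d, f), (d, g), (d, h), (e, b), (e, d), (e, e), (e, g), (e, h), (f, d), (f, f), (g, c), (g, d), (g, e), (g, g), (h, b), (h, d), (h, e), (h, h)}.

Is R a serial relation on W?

Serial: yes — every world has a successor (e.g. a R a).

Yes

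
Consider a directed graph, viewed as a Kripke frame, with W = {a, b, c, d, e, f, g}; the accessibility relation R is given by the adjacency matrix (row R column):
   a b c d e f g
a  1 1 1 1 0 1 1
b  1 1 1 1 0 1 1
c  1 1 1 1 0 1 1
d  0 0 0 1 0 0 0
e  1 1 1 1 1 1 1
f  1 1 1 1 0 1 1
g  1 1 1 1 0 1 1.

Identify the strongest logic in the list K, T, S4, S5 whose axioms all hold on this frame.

Reflexive (axiom T): yes — every world is R-related to itself.
Transitive (axiom 4): yes — every two-step R-path is closed by a direct edge.
Euclidean (axiom 5): no — a R d and a R b, but not d R b.
So F validates K, T, S4; S5 would additionally require R to be Euclidean. The strongest is S4.

S4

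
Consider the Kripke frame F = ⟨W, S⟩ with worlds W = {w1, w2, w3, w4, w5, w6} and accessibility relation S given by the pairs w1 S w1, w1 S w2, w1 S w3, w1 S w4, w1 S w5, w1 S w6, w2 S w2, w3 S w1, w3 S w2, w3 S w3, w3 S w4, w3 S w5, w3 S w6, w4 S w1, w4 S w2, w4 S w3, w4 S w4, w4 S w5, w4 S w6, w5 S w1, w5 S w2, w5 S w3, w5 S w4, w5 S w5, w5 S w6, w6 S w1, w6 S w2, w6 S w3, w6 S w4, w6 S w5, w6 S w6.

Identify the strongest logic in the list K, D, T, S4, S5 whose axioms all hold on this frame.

Serial (axiom D): yes — every world has a successor (e.g. w1 S w1).
Reflexive (axiom T): yes — every world is S-related to itself.
Transitive (axiom 4): yes — every two-step S-path is closed by a direct edge.
Euclidean (axiom 5): no — w1 S w2 and w1 S w3, but not w2 S w3.
So F validates K, D, T, S4; S5 would additionally require S to be Euclidean. The strongest is S4.

S4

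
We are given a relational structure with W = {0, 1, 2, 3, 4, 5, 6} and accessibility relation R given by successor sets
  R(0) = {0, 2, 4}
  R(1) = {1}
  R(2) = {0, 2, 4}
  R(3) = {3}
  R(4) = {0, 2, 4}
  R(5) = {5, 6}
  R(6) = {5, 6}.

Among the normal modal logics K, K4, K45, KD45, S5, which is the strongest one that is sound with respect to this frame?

S5

Transitive (axiom 4): yes — every two-step R-path is closed by a direct edge.
Euclidean (axiom 5): yes — any two successors of a common world are R-related.
Serial (axiom D): yes — every world has a successor (e.g. 0 R 0).
Reflexive (axiom T): yes — every world is R-related to itself.
So F validates K, K4, K45, KD45, S5. The strongest is S5.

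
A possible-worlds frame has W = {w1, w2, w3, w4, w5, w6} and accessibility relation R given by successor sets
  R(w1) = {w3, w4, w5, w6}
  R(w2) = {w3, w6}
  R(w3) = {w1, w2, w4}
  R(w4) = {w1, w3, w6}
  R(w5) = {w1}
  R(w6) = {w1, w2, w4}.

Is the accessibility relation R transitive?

Transitive: no — w1 R w3 and w3 R w2, but not w1 R w2.

No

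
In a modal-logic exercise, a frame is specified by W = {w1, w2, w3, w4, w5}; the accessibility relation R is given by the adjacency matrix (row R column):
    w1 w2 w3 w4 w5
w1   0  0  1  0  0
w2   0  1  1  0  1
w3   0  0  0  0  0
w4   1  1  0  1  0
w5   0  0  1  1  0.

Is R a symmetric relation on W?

Symmetric: no — w1 R w3 but not w3 R w1.

No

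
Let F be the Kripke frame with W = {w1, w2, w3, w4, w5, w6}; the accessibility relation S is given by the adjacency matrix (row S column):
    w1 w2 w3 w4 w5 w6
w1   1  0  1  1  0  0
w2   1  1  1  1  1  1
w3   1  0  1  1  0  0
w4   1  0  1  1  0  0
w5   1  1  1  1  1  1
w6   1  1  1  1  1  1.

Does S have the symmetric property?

No

Symmetric: no — w2 S w1 but not w1 S w2.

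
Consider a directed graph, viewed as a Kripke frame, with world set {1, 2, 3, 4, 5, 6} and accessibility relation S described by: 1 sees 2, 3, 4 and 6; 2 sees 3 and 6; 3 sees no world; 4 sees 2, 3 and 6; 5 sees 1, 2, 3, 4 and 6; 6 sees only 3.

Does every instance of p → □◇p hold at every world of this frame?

No

By correspondence theory, B is valid on a frame iff S is symmetric.
Symmetric: no — 1 S 2 but not 2 S 1.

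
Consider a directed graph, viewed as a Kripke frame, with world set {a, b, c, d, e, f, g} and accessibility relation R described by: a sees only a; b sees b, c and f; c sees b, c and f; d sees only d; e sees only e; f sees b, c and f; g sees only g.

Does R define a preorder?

Reflexive: yes — every world is R-related to itself.
Transitive: yes — every two-step R-path is closed by a direct edge.
So R is a preorder.

Yes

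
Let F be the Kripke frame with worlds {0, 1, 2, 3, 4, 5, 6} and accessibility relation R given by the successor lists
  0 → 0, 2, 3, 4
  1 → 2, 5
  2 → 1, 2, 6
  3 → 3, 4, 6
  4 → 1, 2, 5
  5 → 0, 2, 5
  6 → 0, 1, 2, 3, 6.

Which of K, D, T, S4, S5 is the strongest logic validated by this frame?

D

Serial (axiom D): yes — every world has a successor (e.g. 0 R 0).
Reflexive (axiom T): no — 1 is not related to itself.
Transitive (axiom 4): no — 0 R 2 and 2 R 1, but not 0 R 1.
Euclidean (axiom 5): no — 0 R 2 and 0 R 3, but not 2 R 3.
So F validates K, D; T would additionally require R to be reflexive. The strongest is D.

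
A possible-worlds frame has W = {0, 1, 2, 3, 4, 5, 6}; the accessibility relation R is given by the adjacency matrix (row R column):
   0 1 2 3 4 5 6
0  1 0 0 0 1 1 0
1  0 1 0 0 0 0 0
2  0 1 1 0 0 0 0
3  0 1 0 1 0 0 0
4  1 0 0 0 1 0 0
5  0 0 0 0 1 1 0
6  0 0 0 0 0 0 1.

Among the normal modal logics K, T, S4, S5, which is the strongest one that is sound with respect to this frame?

Reflexive (axiom T): yes — every world is R-related to itself.
Transitive (axiom 4): no — 4 R 0 and 0 R 5, but not 4 R 5.
Euclidean (axiom 5): no — 0 R 4 and 0 R 5, but not 4 R 5.
So F validates K, T; S4 would additionally require R to be transitive. The strongest is T.

T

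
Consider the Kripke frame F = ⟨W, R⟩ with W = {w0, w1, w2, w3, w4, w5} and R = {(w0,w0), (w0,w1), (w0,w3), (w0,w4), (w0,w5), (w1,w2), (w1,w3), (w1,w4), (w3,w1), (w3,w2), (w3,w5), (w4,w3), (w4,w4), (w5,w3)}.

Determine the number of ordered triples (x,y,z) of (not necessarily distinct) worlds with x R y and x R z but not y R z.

Enumerating: (w0,w1,w0), (w0,w1,w1), (w0,w1,w5), (w0,w3,w0), (w0,w3,w3), (w0,w3,w4), (w0,w4,w0), (w0,w4,w1), (w0,w4,w5), (w0,w5,w0), (w0,w5,w1), (w0,w5,w4), … and 18 more.
Total: 30.

30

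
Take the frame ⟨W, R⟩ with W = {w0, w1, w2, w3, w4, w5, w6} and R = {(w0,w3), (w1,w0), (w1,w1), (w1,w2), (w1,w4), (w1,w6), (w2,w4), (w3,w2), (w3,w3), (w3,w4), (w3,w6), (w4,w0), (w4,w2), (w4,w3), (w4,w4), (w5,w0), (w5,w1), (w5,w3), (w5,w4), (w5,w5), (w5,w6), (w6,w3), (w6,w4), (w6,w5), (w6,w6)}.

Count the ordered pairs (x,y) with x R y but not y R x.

12

Enumerating: (w0,w3), (w1,w0), (w1,w2), (w1,w4), (w1,w6), (w3,w2), (w4,w0), (w5,w0), (w5,w1), (w5,w3), (w5,w4), (w6,w4).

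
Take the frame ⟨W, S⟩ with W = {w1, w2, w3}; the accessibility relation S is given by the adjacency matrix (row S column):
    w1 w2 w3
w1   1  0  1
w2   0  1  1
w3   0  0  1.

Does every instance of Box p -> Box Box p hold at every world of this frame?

Axiom 4 corresponds to the accessibility relation being transitive.
Transitive: yes — every two-step S-path is closed by a direct edge.

Yes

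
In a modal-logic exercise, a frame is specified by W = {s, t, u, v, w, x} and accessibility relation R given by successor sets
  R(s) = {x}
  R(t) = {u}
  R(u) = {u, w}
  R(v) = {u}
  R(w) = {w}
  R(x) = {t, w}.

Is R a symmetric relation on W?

Symmetric: no — s R x but not x R s.

No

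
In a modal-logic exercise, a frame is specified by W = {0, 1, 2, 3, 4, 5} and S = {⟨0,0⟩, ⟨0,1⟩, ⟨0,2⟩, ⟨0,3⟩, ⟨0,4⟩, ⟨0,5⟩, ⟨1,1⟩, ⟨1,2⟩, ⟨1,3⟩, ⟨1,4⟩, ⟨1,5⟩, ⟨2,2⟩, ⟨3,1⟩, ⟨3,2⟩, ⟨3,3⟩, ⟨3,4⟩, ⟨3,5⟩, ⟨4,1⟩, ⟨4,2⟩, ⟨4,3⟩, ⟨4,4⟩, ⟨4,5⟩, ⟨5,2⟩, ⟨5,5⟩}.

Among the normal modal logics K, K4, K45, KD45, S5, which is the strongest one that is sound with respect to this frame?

K4

Transitive (axiom 4): yes — every two-step S-path is closed by a direct edge.
Euclidean (axiom 5): no — 0 S 2 and 0 S 1, but not 2 S 1.
Serial (axiom D): yes — every world has a successor (e.g. 0 S 0).
Reflexive (axiom T): yes — every world is S-related to itself.
So F validates K, K4; K45 would additionally require S to be Euclidean. The strongest is K4.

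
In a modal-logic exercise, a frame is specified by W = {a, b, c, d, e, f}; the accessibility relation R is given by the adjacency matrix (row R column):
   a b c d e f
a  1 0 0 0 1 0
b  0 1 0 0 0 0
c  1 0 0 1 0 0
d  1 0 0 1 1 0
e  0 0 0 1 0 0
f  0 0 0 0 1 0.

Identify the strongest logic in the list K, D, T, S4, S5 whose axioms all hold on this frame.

D

Serial (axiom D): yes — every world has a successor (e.g. a R a).
Reflexive (axiom T): no — c is not related to itself.
Transitive (axiom 4): no — a R e and e R d, but not a R d.
Euclidean (axiom 5): no — c R a and c R d, but not a R d.
So F validates K, D; T would additionally require R to be reflexive. The strongest is D.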